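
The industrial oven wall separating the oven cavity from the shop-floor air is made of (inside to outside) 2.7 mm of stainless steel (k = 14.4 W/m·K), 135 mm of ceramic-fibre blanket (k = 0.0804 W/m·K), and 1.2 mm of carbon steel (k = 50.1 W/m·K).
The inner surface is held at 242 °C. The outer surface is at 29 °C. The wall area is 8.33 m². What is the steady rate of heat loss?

Series thermal resistances:
R_stainless steel = L/(kA) = 0.0027/(14.4×8.33) = 2.251×10^-5 K/W
R_ceramic-fibre blanket = L/(kA) = 0.135/(0.0804×8.33) = 0.2016 K/W
R_carbon steel = L/(kA) = 0.0012/(50.1×8.33) = 2.875×10^-6 K/W
R_total = 0.2016 K/W
Q = ΔT / R_total = 213 / 0.2016

Q ≈ 1060 W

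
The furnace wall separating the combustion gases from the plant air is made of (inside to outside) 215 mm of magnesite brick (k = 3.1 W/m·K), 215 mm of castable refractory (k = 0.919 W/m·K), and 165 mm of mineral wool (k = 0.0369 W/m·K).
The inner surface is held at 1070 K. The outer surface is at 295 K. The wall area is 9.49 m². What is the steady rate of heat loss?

Thermal resistances in series:
R_magnesite brick = L/(kA) = 0.215/(3.1×9.49) = 0.007308 K/W
R_castable refractory = L/(kA) = 0.215/(0.919×9.49) = 0.02465 K/W
R_mineral wool = L/(kA) = 0.165/(0.0369×9.49) = 0.4712 K/W
R_total = 0.5031 K/W
Q = ΔT / R_total = 775 / 0.5031

Q ≈ 1540 W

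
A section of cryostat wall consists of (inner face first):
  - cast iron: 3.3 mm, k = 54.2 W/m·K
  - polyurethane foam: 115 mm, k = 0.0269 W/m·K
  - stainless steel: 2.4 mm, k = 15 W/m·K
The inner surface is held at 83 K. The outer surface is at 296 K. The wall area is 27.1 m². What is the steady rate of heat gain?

Q ≈ 1350 W

Treating each layer as a thermal resistance in series:
R_cast iron = L/(kA) = 0.0033/(54.2×27.1) = 2.247×10^-6 K/W
R_polyurethane foam = L/(kA) = 0.115/(0.0269×27.1) = 0.1578 K/W
R_stainless steel = L/(kA) = 0.0024/(15×27.1) = 5.904×10^-6 K/W
R_total = 0.1578 K/W
Q = ΔT / R_total = 213 / 0.1578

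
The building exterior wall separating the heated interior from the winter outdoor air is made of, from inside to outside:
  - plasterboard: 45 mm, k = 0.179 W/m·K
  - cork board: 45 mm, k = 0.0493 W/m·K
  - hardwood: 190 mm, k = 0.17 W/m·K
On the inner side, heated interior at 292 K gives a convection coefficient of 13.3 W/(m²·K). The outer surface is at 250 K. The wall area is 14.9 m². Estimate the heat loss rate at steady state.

Q ≈ 266 W

Treating each layer as a thermal resistance in series:
R_inner film = 1/(h_i·A) = 1/(13.3×14.9) = 0.005046 K/W
R_plasterboard = L/(kA) = 0.045/(0.179×14.9) = 0.01687 K/W
R_cork board = L/(kA) = 0.045/(0.0493×14.9) = 0.06126 K/W
R_hardwood = L/(kA) = 0.19/(0.17×14.9) = 0.07501 K/W
R_total = 0.1582 K/W
Q = ΔT / R_total = 42 / 0.1582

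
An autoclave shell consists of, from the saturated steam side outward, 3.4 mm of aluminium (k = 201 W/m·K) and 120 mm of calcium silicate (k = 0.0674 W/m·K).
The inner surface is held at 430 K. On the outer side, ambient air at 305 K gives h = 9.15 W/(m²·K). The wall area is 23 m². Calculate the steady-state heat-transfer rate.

Using the resistance-network approach (series):
R_aluminium = L/(kA) = 0.0034/(201×23) = 7.355×10^-7 K/W
R_calcium silicate = L/(kA) = 0.12/(0.0674×23) = 0.07741 K/W
R_outer film = 1/(h_o·A) = 1/(9.15×23) = 0.004752 K/W
R_total = 0.08216 K/W
Q = ΔT / R_total = 125 / 0.08216

Q ≈ 1520 W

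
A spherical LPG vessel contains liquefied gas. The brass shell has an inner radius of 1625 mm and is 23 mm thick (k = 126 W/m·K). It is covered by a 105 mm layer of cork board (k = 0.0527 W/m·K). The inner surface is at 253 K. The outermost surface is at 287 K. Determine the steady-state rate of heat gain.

Radial (spherical) resistances in series:
R_brass shell = (1/1.625 − 1/1.648)/(4π×126) = 5.424×10^-6 K/W
R_cork board = (1/1.648 − 1/1.753)/(4π×0.0527) = 0.05488 K/W
R_total = 0.05489 K/W
Q = ΔT/R_total = 34/0.05489

Q ≈ 619 W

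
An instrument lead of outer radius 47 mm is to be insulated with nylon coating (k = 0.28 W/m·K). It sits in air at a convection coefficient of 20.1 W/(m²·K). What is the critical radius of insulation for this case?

For a cylinder r_cr = k/h = 0.28/20.1
r_cr = 13.9 mm; since the bare radius (47 mm) is above r_cr, any added insulation will reduce heat loss.

r_cr ≈ 13.9 mm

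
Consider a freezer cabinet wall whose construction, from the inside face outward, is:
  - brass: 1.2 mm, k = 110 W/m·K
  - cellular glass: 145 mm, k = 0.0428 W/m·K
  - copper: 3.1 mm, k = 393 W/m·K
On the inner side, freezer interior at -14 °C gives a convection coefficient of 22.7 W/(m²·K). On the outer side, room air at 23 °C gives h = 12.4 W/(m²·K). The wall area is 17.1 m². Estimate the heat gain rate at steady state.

Treating each layer as a thermal resistance in series:
R_inner film = 1/(h_i·A) = 1/(22.7×17.1) = 0.002576 K/W
R_brass = L/(kA) = 0.0012/(110×17.1) = 6.38×10^-7 K/W
R_cellular glass = L/(kA) = 0.145/(0.0428×17.1) = 0.1981 K/W
R_copper = L/(kA) = 0.0031/(393×17.1) = 4.613×10^-7 K/W
R_outer film = 1/(h_o·A) = 1/(12.4×17.1) = 0.004716 K/W
R_total = 0.2054 K/W
Q = ΔT / R_total = 37 / 0.2054

Q ≈ 180 W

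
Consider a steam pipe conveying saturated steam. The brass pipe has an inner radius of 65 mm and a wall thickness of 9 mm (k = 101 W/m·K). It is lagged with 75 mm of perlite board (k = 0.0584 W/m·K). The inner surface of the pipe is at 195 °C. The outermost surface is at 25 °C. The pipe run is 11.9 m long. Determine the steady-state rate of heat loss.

Q ≈ 1060 W

For a radial system each layer contributes R = ln(r_out/r_in)/(2πkL); films add R = 1/(hA).
R_brass pipe wall = ln(74/65)/(2π×101×11.9) = 1.717×10^-5 K/W
R_perlite board = ln(149/74)/(2π×0.0584×11.9) = 0.1603 K/W
R_total = 0.1603 K/W
Q = ΔT/R_total = 170/0.1603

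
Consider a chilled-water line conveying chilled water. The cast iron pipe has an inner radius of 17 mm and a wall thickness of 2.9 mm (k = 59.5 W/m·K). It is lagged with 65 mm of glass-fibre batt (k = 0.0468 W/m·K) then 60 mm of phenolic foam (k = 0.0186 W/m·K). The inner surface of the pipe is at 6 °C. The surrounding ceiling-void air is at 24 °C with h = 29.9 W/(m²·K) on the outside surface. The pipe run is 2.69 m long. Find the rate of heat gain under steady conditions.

Radial resistances (cylindrical: R_cond = ln(r_o/r_i)/(2πkL), R_conv = 1/(h·2πrL)):
R_cast iron pipe wall = ln(19.9/17)/(2π×59.5×2.69) = 1.566×10^-4 K/W
R_glass-fibre batt = ln(84.9/19.9)/(2π×0.0468×2.69) = 1.834 K/W
R_phenolic foam = ln(144.9/84.9)/(2π×0.0186×2.69) = 1.7 K/W
R_outer film = 1/(h_o·2πr_oL) = 1/(29.9×2π×0.1449×2.69) = 0.01366 K/W
R_total = 3.548 K/W
Q = ΔT/R_total = 18/3.548

Q ≈ 5.07 W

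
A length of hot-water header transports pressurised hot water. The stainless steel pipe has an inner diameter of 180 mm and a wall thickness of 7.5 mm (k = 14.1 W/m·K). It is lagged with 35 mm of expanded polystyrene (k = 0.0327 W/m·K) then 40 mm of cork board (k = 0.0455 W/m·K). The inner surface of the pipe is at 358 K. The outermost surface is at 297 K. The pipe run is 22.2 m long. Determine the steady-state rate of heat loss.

Q ≈ 560 W

For a radial system each layer contributes R = ln(r_out/r_in)/(2πkL); films add R = 1/(hA).
R_stainless steel pipe wall = ln(97.5/90)/(2π×14.1×22.2) = 4.07×10^-5 K/W
R_expanded polystyrene = ln(132.5/97.5)/(2π×0.0327×22.2) = 0.06725 K/W
R_cork board = ln(172.5/132.5)/(2π×0.0455×22.2) = 0.04157 K/W
R_total = 0.1089 K/W
Q = ΔT/R_total = 61/0.1089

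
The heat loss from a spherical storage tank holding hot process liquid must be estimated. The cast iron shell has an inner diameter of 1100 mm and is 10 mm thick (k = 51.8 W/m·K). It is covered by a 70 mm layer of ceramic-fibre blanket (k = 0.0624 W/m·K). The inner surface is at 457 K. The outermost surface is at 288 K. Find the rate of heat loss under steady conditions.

Q ≈ 668 W

Radial (spherical) resistances in series:
R_cast iron shell = (1/0.55 − 1/0.56)/(4π×51.8) = 4.988×10^-5 K/W
R_ceramic-fibre blanket = (1/0.56 − 1/0.63)/(4π×0.0624) = 0.253 K/W
R_total = 0.2531 K/W
Q = ΔT/R_total = 169/0.2531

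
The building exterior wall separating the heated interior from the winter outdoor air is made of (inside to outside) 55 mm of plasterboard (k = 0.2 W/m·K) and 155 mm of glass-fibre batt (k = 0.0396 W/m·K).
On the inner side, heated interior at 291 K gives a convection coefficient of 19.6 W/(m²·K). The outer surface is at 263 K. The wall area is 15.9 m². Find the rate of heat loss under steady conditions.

Q ≈ 105 W

Using the resistance-network approach (series):
R_inner film = 1/(h_i·A) = 1/(19.6×15.9) = 0.003209 K/W
R_plasterboard = L/(kA) = 0.055/(0.2×15.9) = 0.0173 K/W
R_glass-fibre batt = L/(kA) = 0.155/(0.0396×15.9) = 0.2462 K/W
R_total = 0.2667 K/W
Q = ΔT / R_total = 28 / 0.2667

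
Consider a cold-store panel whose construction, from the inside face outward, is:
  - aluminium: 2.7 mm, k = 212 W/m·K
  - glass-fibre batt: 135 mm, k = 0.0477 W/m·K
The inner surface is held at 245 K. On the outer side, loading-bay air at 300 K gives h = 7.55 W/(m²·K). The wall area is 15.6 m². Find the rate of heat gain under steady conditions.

Using the resistance-network approach (series):
R_aluminium = L/(kA) = 0.0027/(212×15.6) = 8.164×10^-7 K/W
R_glass-fibre batt = L/(kA) = 0.135/(0.0477×15.6) = 0.1814 K/W
R_outer film = 1/(h_o·A) = 1/(7.55×15.6) = 0.00849 K/W
R_total = 0.1899 K/W
Q = ΔT / R_total = 55 / 0.1899

Q ≈ 290 W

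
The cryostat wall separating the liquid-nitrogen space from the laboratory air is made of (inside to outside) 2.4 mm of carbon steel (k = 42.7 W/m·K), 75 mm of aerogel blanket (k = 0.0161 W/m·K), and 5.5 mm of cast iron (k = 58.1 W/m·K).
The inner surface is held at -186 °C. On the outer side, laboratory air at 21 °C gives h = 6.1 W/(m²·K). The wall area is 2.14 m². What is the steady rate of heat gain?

Treating each layer as a thermal resistance in series:
R_carbon steel = L/(kA) = 0.0024/(42.7×2.14) = 2.626×10^-5 K/W
R_aerogel blanket = L/(kA) = 0.075/(0.0161×2.14) = 2.177 K/W
R_cast iron = L/(kA) = 0.0055/(58.1×2.14) = 4.424×10^-5 K/W
R_outer film = 1/(h_o·A) = 1/(6.1×2.14) = 0.0766 K/W
R_total = 2.253 K/W
Q = ΔT / R_total = 207 / 2.253

Q ≈ 91.9 W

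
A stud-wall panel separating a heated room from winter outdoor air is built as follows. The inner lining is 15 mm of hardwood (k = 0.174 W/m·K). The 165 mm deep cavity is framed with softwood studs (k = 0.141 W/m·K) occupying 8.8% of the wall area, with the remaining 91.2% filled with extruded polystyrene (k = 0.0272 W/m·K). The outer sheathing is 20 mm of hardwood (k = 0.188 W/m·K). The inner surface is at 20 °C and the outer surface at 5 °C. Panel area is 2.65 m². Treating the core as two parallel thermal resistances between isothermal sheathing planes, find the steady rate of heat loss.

Sheathing layers in series; stud and cavity paths in parallel between them.
R_inner = 0.015/(0.174×2.65) = 0.03253 K/W
R_stud  = 0.165/(0.141×0.088×2.65) = 5.018 K/W
R_cav   = 0.165/(0.0272×0.912×2.65) = 2.51 K/W
1/R_core = 1/R_stud + 1/R_cav → R_core = 1.673 K/W
R_outer = 0.02/(0.188×2.65) = 0.04014 K/W
R_total = 1.746 K/W
Q = ΔT/R_total = 15/1.746

Q ≈ 8.59 W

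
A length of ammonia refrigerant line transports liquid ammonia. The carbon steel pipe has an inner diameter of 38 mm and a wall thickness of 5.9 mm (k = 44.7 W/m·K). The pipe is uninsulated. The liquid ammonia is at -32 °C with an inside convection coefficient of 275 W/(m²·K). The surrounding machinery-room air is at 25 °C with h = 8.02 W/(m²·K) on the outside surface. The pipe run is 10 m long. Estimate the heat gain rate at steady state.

Q ≈ 688 W

Treating each annulus and film as a series resistance:
R_inner film = 1/(h_i·2πr₁L) = 1/(275×2π×0.019×10) = 0.003046 K/W
R_carbon steel pipe wall = ln(24.9/19)/(2π×44.7×10) = 9.629×10^-5 K/W
R_outer film = 1/(h_o·2πr_oL) = 1/(8.02×2π×0.0249×10) = 0.0797 K/W
R_total = 0.08284 K/W
Q = ΔT/R_total = 57/0.08284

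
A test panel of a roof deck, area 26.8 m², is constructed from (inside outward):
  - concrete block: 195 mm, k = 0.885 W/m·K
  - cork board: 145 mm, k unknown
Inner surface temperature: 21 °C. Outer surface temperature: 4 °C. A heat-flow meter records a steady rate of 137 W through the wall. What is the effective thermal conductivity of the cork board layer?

k ≈ 0.0467 W/(m·K)

Series thermal resistances:
R_concrete block = L/(kA) = 0.195/(0.885×26.8) = 0.008222 K/W
Sum of known resistances R_other = 0.008222 K/W
Total R = ΔT/Q = 17/137 = 0.1241 K/W
R_cork board = R_total − R_other = 0.1159 K/W
k = L/(R·A) = 0.145/(0.1159×26.8)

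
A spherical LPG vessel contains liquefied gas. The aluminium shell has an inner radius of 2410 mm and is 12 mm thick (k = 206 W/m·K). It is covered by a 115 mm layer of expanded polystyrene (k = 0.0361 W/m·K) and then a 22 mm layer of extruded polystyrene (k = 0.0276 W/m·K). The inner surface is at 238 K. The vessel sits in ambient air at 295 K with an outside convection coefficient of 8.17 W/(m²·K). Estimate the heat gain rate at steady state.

For a spherical shell R = (1/r₁ − 1/r₂)/(4πk); film R = 1/(h·4πr²). In series:
R_aluminium shell = (1/2.41 − 1/2.422)/(4π×206) = 7.942×10^-7 K/W
R_expanded polystyrene = (1/2.422 − 1/2.537)/(4π×0.0361) = 0.04126 K/W
R_extruded polystyrene = (1/2.537 − 1/2.559)/(4π×0.0276) = 0.00977 K/W
R_outer film = 1/(h·4πr_o²) = 1/(8.17×4π×2.559²) = 0.001487 K/W
R_total = 0.05251 K/W
Q = ΔT/R_total = 57/0.05251

Q ≈ 1090 W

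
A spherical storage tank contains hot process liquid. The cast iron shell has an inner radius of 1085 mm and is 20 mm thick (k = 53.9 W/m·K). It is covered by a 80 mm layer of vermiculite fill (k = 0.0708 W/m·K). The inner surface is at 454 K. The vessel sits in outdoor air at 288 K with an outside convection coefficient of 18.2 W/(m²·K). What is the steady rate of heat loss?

Q ≈ 2310 W

For a spherical shell R = (1/r₁ − 1/r₂)/(4πk); film R = 1/(h·4πr²). In series:
R_cast iron shell = (1/1.085 − 1/1.105)/(4π×53.9) = 2.463×10^-5 K/W
R_vermiculite fill = (1/1.105 − 1/1.185)/(4π×0.0708) = 0.06867 K/W
R_outer film = 1/(h·4πr_o²) = 1/(18.2×4π×1.185²) = 0.003114 K/W
R_total = 0.07181 K/W
Q = ΔT/R_total = 166/0.07181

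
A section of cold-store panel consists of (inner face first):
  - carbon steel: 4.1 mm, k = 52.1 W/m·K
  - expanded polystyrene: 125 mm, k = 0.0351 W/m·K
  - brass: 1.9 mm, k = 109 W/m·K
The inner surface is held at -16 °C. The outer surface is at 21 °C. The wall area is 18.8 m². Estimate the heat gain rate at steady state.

Thermal resistances in series:
R_carbon steel = L/(kA) = 0.0041/(52.1×18.8) = 4.186×10^-6 K/W
R_expanded polystyrene = L/(kA) = 0.125/(0.0351×18.8) = 0.1894 K/W
R_brass = L/(kA) = 0.0019/(109×18.8) = 9.272×10^-7 K/W
R_total = 0.1894 K/W
Q = ΔT / R_total = 37 / 0.1894

Q ≈ 195 W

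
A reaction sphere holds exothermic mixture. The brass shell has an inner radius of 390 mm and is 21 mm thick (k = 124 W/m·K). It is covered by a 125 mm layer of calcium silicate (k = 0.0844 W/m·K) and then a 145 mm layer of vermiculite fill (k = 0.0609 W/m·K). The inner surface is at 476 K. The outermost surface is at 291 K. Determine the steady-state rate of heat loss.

Q ≈ 175 W

Spherical conduction: R = (1/r_in − 1/r_out)/(4πk) per layer; series-sum.
R_brass shell = (1/0.39 − 1/0.411)/(4π×124) = 8.408×10^-5 K/W
R_calcium silicate = (1/0.411 − 1/0.536)/(4π×0.0844) = 0.535 K/W
R_vermiculite fill = (1/0.536 − 1/0.681)/(4π×0.0609) = 0.5191 K/W
R_total = 1.054 K/W
Q = ΔT/R_total = 185/1.054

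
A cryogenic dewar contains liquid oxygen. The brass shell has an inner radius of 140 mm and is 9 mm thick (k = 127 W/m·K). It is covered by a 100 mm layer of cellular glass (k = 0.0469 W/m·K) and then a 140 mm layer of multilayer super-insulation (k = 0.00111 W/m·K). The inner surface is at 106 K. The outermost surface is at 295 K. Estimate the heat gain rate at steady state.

Q ≈ 1.75 W

Each spherical layer contributes R = (1/r_i − 1/r_o)/(4πk):
R_brass shell = (1/0.14 − 1/0.149)/(4π×127) = 2.703×10^-4 K/W
R_cellular glass = (1/0.149 − 1/0.249)/(4π×0.0469) = 4.573 K/W
R_multilayer super-insulation = (1/0.249 − 1/0.389)/(4π×0.00111) = 103.6 K/W
R_total = 108.2 K/W
Q = ΔT/R_total = 189/108.2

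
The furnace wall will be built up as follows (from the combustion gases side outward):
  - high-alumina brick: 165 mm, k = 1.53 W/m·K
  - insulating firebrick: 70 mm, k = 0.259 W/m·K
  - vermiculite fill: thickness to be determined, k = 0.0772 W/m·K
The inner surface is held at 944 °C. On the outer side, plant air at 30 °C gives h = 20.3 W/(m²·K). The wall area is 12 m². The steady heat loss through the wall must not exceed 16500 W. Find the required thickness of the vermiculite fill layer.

Treating each layer as a thermal resistance in series:
R_high-alumina brick = L/(kA) = 0.165/(1.53×12) = 0.008987 K/W
R_insulating firebrick = L/(kA) = 0.07/(0.259×12) = 0.02252 K/W
R_outer film = 1/(h_o·A) = 1/(20.3×12) = 0.004105 K/W
Sum of the known resistances R_other = 0.03561 K/W
Required total resistance R_tot = ΔT/Q_allow = 914/16500 = 0.05539 K/W
R_vermiculite fill = R_tot − R_other = 0.01978 K/W
L = R·k·A = 0.01978×0.0772×12

L ≈ 18.3 mm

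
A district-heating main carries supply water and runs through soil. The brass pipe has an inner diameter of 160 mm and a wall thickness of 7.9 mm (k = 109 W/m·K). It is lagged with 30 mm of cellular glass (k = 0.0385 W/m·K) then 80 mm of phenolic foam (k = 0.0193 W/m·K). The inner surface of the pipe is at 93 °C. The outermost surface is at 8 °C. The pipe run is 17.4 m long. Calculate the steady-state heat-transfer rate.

Q ≈ 270 W

Treating each annulus and film as a series resistance:
R_brass pipe wall = ln(87.9/80)/(2π×109×17.4) = 7.903×10^-6 K/W
R_cellular glass = ln(117.9/87.9)/(2π×0.0385×17.4) = 0.06976 K/W
R_phenolic foam = ln(197.9/117.9)/(2π×0.0193×17.4) = 0.2455 K/W
R_total = 0.3152 K/W
Q = ΔT/R_total = 85/0.3152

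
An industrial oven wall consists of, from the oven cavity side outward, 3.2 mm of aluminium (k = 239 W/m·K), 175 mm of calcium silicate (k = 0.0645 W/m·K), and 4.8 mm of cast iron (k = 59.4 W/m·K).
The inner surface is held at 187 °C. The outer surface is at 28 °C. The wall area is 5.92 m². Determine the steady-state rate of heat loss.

Using the resistance-network approach (series):
R_aluminium = L/(kA) = 0.0032/(239×5.92) = 2.262×10^-6 K/W
R_calcium silicate = L/(kA) = 0.175/(0.0645×5.92) = 0.4583 K/W
R_cast iron = L/(kA) = 0.0048/(59.4×5.92) = 1.365×10^-5 K/W
R_total = 0.4583 K/W
Q = ΔT / R_total = 159 / 0.4583

Q ≈ 347 W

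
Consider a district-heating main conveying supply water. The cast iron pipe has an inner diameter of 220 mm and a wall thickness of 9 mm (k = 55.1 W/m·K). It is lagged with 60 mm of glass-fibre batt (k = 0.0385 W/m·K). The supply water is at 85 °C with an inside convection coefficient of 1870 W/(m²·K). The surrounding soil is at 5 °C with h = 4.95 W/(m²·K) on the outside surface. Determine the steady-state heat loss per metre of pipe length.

Per-layer cylindrical resistances, series-summed:
R_inner film = 1/(h_i·2πr₁L) = 1/(1870×2π×0.11×1) = 7.737×10^-4 K/W
R_cast iron pipe wall = ln(119/110)/(2π×55.1×1) = 2.272×10^-4 K/W
R_glass-fibre batt = ln(179/119)/(2π×0.0385×1) = 1.688 K/W
R_outer film = 1/(h_o·2πr_oL) = 1/(4.95×2π×0.179×1) = 0.1796 K/W
R_total = 1.868 K/W
Q = ΔT/R_total = 80/1.868

q′ ≈ 42.8 W/m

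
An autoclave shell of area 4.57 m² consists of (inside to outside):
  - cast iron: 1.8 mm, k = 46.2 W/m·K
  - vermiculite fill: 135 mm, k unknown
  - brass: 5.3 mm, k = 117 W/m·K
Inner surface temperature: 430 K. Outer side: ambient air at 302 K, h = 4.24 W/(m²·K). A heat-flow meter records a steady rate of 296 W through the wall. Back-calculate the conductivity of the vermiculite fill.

k ≈ 0.0776 W/(m·K)

Series thermal resistances:
R_cast iron = L/(kA) = 0.0018/(46.2×4.57) = 8.525×10^-6 K/W
R_brass = L/(kA) = 0.0053/(117×4.57) = 9.912×10^-6 K/W
R_outer film = 1/(h_o·A) = 1/(4.24×4.57) = 0.05161 K/W
Sum of known resistances R_other = 0.05163 K/W
Total R = ΔT/Q = 128/296 = 0.4324 K/W
R_vermiculite fill = R_total − R_other = 0.3808 K/W
k = L/(R·A) = 0.135/(0.3808×4.57)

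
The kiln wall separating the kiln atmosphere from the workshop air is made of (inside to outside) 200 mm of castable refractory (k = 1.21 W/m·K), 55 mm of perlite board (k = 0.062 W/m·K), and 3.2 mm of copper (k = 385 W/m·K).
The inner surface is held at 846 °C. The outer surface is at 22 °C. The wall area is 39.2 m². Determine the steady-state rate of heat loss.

Q ≈ 30700 W

Treating each layer as a thermal resistance in series:
R_castable refractory = L/(kA) = 0.2/(1.21×39.2) = 0.004217 K/W
R_perlite board = L/(kA) = 0.055/(0.062×39.2) = 0.02263 K/W
R_copper = L/(kA) = 0.0032/(385×39.2) = 2.12×10^-7 K/W
R_total = 0.02685 K/W
Q = ΔT / R_total = 824 / 0.02685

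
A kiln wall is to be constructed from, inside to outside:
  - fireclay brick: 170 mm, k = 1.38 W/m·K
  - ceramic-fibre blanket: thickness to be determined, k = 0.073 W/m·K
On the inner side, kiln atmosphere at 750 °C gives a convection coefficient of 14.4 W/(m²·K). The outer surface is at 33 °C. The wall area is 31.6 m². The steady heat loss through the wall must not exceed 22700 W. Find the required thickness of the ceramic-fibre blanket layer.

L ≈ 58.8 mm

Treating each layer as a thermal resistance in series:
R_inner film = 1/(h_i·A) = 1/(14.4×31.6) = 0.002198 K/W
R_fireclay brick = L/(kA) = 0.17/(1.38×31.6) = 0.003898 K/W
Sum of the known resistances R_other = 0.006096 K/W
Required total resistance R_tot = ΔT/Q_allow = 717/22700 = 0.03159 K/W
R_ceramic-fibre blanket = R_tot − R_other = 0.02549 K/W
L = R·k·A = 0.02549×0.073×31.6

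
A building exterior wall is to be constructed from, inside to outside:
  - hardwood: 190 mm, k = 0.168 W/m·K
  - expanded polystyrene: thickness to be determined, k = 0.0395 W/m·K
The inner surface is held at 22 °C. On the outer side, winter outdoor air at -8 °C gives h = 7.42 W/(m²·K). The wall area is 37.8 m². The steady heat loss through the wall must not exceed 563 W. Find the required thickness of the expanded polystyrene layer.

Thermal resistances in series:
R_hardwood = L/(kA) = 0.19/(0.168×37.8) = 0.02992 K/W
R_outer film = 1/(h_o·A) = 1/(7.42×37.8) = 0.003565 K/W
Sum of the known resistances R_other = 0.03348 K/W
Required total resistance R_tot = ΔT/Q_allow = 30/563 = 0.05329 K/W
R_expanded polystyrene = R_tot − R_other = 0.0198 K/W
L = R·k·A = 0.0198×0.0395×37.8

L ≈ 29.6 mm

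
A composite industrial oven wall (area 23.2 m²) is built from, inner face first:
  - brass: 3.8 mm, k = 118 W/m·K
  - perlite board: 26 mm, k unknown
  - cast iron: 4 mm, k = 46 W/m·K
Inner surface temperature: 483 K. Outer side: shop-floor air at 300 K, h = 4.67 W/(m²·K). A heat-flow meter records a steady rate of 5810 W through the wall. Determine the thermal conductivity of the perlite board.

k ≈ 0.0503 W/(m·K)

Thermal resistances in series:
R_brass = L/(kA) = 0.0038/(118×23.2) = 1.388×10^-6 K/W
R_cast iron = L/(kA) = 0.004/(46×23.2) = 3.748×10^-6 K/W
R_outer film = 1/(h_o·A) = 1/(4.67×23.2) = 0.00923 K/W
Sum of known resistances R_other = 0.009235 K/W
Total R = ΔT/Q = 183/5810 = 0.0315 K/W
R_perlite board = R_total − R_other = 0.02226 K/W
k = L/(R·A) = 0.026/(0.02226×23.2)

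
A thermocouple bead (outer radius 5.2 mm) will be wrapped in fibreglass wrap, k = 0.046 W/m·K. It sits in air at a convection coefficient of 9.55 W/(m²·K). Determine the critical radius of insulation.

r_cr ≈ 9.63 mm

For a sphere r_cr = 2k/h = 2×0.046/9.55
r_cr = 9.63 mm; since the bare radius (5.2 mm) is below r_cr, adding a thin layer of insulation will *increase* heat loss.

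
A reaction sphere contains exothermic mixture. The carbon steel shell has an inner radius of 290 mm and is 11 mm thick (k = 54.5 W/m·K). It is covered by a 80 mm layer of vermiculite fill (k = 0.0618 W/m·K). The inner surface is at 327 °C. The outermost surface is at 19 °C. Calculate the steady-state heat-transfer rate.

For a spherical shell R = (1/r₁ − 1/r₂)/(4πk); film R = 1/(h·4πr²). In series:
R_carbon steel shell = (1/0.29 − 1/0.301)/(4π×54.5) = 1.84×10^-4 K/W
R_vermiculite fill = (1/0.301 − 1/0.381)/(4π×0.0618) = 0.8983 K/W
R_total = 0.8984 K/W
Q = ΔT/R_total = 308/0.8984

Q ≈ 343 W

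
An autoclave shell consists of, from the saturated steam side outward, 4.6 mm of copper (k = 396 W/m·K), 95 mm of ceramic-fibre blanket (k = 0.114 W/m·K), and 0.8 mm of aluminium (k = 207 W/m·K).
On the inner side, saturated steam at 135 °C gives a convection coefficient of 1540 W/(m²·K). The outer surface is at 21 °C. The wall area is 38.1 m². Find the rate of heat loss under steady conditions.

Model the wall as resistances in series:
R_inner film = 1/(h_i·A) = 1/(1540×38.1) = 1.704×10^-5 K/W
R_copper = L/(kA) = 0.0046/(396×38.1) = 3.049×10^-7 K/W
R_ceramic-fibre blanket = L/(kA) = 0.095/(0.114×38.1) = 0.02187 K/W
R_aluminium = L/(kA) = 0.0008/(207×38.1) = 1.014×10^-7 K/W
R_total = 0.02189 K/W
Q = ΔT / R_total = 114 / 0.02189

Q ≈ 5210 W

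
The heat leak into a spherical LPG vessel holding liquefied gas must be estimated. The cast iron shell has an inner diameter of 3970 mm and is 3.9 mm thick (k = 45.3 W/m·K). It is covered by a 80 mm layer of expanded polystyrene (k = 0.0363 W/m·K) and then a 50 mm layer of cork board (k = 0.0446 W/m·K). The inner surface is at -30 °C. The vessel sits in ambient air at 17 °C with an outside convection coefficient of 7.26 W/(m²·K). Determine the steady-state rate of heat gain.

Q ≈ 718 W

Each spherical layer contributes R = (1/r_i − 1/r_o)/(4πk):
R_cast iron shell = (1/1.985 − 1/1.9889)/(4π×45.3) = 1.735×10^-6 K/W
R_expanded polystyrene = (1/1.9889 − 1/2.0689)/(4π×0.0363) = 0.04262 K/W
R_cork board = (1/2.0689 − 1/2.1189)/(4π×0.0446) = 0.02035 K/W
R_outer film = 1/(h·4πr_o²) = 1/(7.26×4π×2.1189²) = 0.002441 K/W
R_total = 0.06541 K/W
Q = ΔT/R_total = 47/0.06541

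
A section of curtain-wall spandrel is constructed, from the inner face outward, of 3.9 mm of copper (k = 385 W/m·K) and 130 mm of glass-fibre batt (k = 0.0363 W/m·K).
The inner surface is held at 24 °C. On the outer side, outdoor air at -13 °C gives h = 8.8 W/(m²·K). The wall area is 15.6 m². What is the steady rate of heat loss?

Q ≈ 156 W

Model the wall as resistances in series:
R_copper = L/(kA) = 0.0039/(385×15.6) = 6.494×10^-7 K/W
R_glass-fibre batt = L/(kA) = 0.13/(0.0363×15.6) = 0.2296 K/W
R_outer film = 1/(h_o·A) = 1/(8.8×15.6) = 0.007284 K/W
R_total = 0.2369 K/W
Q = ΔT / R_total = 37 / 0.2369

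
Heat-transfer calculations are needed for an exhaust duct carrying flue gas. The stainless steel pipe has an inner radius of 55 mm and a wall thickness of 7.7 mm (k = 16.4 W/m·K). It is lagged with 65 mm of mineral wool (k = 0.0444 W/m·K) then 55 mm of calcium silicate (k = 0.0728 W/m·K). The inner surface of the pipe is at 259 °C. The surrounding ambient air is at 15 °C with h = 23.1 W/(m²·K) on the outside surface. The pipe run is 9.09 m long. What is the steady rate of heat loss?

Per-layer cylindrical resistances, series-summed:
R_stainless steel pipe wall = ln(62.7/55)/(2π×16.4×9.09) = 1.399×10^-4 K/W
R_mineral wool = ln(127.7/62.7)/(2π×0.0444×9.09) = 0.2805 K/W
R_calcium silicate = ln(182.7/127.7)/(2π×0.0728×9.09) = 0.08614 K/W
R_outer film = 1/(h_o·2πr_oL) = 1/(23.1×2π×0.1827×9.09) = 0.004149 K/W
R_total = 0.3709 K/W
Q = ΔT/R_total = 244/0.3709

Q ≈ 658 W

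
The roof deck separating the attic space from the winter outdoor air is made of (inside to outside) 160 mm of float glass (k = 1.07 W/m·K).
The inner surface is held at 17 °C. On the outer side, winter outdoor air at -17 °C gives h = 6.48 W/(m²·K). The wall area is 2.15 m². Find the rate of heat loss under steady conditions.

Q ≈ 241 W

Thermal resistances in series:
R_float glass = L/(kA) = 0.16/(1.07×2.15) = 0.06955 K/W
R_outer film = 1/(h_o·A) = 1/(6.48×2.15) = 0.07178 K/W
R_total = 0.1413 K/W
Q = ΔT / R_total = 34 / 0.1413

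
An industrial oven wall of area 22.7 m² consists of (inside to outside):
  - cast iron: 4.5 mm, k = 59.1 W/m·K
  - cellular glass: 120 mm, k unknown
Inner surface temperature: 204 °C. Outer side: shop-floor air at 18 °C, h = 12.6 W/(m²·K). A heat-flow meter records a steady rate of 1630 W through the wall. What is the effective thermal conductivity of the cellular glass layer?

Series thermal resistances:
R_cast iron = L/(kA) = 0.0045/(59.1×22.7) = 3.354×10^-6 K/W
R_outer film = 1/(h_o·A) = 1/(12.6×22.7) = 0.003496 K/W
Sum of known resistances R_other = 0.0035 K/W
Total R = ΔT/Q = 186/1630 = 0.1141 K/W
R_cellular glass = R_total − R_other = 0.1106 K/W
k = L/(R·A) = 0.12/(0.1106×22.7)

k ≈ 0.0478 W/(m·K)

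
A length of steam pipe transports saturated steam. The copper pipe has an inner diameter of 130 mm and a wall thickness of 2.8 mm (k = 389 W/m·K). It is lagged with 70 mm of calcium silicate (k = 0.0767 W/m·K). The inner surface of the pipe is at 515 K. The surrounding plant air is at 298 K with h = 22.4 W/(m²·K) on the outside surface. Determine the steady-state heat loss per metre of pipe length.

q′ ≈ 142 W/m

For a radial system each layer contributes R = ln(r_out/r_in)/(2πkL); films add R = 1/(hA).
R_copper pipe wall = ln(67.8/65)/(2π×389×1) = 1.726×10^-5 K/W
R_calcium silicate = ln(137.8/67.8)/(2π×0.0767×1) = 1.472 K/W
R_outer film = 1/(h_o·2πr_oL) = 1/(22.4×2π×0.1378×1) = 0.05156 K/W
R_total = 1.523 K/W
Q = ΔT/R_total = 217/1.523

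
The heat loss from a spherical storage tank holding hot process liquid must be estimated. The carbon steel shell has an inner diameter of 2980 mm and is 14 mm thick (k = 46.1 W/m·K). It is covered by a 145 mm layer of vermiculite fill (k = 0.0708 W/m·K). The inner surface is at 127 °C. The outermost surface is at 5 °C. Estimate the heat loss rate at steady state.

Q ≈ 1860 W

Spherical conduction: R = (1/r_in − 1/r_out)/(4πk) per layer; series-sum.
R_carbon steel shell = (1/1.49 − 1/1.504)/(4π×46.1) = 1.078×10^-5 K/W
R_vermiculite fill = (1/1.504 − 1/1.649)/(4π×0.0708) = 0.06571 K/W
R_total = 0.06572 K/W
Q = ΔT/R_total = 122/0.06572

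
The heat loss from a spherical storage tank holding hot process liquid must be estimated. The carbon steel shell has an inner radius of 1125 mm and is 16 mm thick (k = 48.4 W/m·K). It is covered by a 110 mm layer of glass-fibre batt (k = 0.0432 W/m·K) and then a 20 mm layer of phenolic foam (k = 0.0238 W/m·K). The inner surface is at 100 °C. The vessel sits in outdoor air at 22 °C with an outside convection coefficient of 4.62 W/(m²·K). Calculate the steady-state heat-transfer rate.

Each spherical layer contributes R = (1/r_i − 1/r_o)/(4πk):
R_carbon steel shell = (1/1.125 − 1/1.141)/(4π×48.4) = 2.049×10^-5 K/W
R_glass-fibre batt = (1/1.141 − 1/1.251)/(4π×0.0432) = 0.142 K/W
R_phenolic foam = (1/1.251 − 1/1.271)/(4π×0.0238) = 0.04206 K/W
R_outer film = 1/(h·4πr_o²) = 1/(4.62×4π×1.271²) = 0.01066 K/W
R_total = 0.1947 K/W
Q = ΔT/R_total = 78/0.1947

Q ≈ 401 W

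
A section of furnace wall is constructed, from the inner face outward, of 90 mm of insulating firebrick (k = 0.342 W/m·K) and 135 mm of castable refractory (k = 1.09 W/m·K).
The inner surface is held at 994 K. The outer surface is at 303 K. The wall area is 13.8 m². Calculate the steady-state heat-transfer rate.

Q ≈ 24600 W

Model the wall as resistances in series:
R_insulating firebrick = L/(kA) = 0.09/(0.342×13.8) = 0.01907 K/W
R_castable refractory = L/(kA) = 0.135/(1.09×13.8) = 0.008975 K/W
R_total = 0.02804 K/W
Q = ΔT / R_total = 691 / 0.02804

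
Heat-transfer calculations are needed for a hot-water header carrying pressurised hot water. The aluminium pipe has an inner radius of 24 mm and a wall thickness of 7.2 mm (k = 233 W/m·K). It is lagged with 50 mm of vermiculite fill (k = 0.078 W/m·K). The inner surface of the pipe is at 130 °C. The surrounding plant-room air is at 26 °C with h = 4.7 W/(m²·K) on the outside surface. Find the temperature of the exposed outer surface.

T ≈ 44.3 °C

Per-layer cylindrical resistances, series-summed:
R_aluminium pipe wall = ln(31.2/24)/(2π×233×1) = 1.792×10^-4 K/W
R_vermiculite fill = ln(81.2/31.2)/(2π×0.078×1) = 1.952 K/W
R_outer film = 1/(h_o·2πr_oL) = 1/(4.7×2π×0.0812×1) = 0.417 K/W
R_total = 2.369 K/W
Q = ΔT/R_total = 104/2.369
Q = 43.9 W/m
T_interface = T_inner − Q·ΣR(inner→interface) = 130 − 43.9×1.952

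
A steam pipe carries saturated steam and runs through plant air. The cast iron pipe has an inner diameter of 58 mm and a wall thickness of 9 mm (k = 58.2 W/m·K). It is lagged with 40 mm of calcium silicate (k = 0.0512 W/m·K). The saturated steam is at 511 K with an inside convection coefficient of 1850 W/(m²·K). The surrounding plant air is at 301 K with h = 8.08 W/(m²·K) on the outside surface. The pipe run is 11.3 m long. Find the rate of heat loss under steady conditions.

Per-layer cylindrical resistances, series-summed:
R_inner film = 1/(h_i·2πr₁L) = 1/(1850×2π×0.029×11.3) = 2.625×10^-4 K/W
R_cast iron pipe wall = ln(38/29)/(2π×58.2×11.3) = 6.541×10^-5 K/W
R_calcium silicate = ln(78/38)/(2π×0.0512×11.3) = 0.1978 K/W
R_outer film = 1/(h_o·2πr_oL) = 1/(8.08×2π×0.078×11.3) = 0.02235 K/W
R_total = 0.2205 K/W
Q = ΔT/R_total = 210/0.2205

Q ≈ 952 W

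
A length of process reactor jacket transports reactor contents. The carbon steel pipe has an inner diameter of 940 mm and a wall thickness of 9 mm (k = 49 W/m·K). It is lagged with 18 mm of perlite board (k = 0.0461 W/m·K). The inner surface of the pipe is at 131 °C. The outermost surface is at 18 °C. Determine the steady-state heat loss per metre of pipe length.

q′ ≈ 887 W/m

Cylindrical conduction, so R = ln(r₂/r₁)/(2πkL) per layer, in series:
R_carbon steel pipe wall = ln(479/470)/(2π×49×1) = 6.161×10^-5 K/W
R_perlite board = ln(497/479)/(2π×0.0461×1) = 0.1274 K/W
R_total = 0.1274 K/W
Q = ΔT/R_total = 113/0.1274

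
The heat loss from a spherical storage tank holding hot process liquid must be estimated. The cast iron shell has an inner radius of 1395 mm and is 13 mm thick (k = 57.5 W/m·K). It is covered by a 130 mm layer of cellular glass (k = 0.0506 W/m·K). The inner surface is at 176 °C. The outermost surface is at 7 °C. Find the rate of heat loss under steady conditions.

Spherical conduction: R = (1/r_in − 1/r_out)/(4πk) per layer; series-sum.
R_cast iron shell = (1/1.395 − 1/1.408)/(4π×57.5) = 9.16×10^-6 K/W
R_cellular glass = (1/1.408 − 1/1.538)/(4π×0.0506) = 0.09441 K/W
R_total = 0.09442 K/W
Q = ΔT/R_total = 169/0.09442

Q ≈ 1790 W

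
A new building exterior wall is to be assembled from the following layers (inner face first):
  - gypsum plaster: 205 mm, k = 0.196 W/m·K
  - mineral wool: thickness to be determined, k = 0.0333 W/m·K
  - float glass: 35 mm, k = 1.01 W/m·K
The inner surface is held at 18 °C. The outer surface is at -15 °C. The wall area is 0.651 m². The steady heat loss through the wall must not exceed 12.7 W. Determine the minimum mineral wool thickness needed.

L ≈ 20.3 mm

Thermal resistances in series:
R_gypsum plaster = L/(kA) = 0.205/(0.196×0.651) = 1.607 K/W
R_float glass = L/(kA) = 0.035/(1.01×0.651) = 0.05323 K/W
Sum of the known resistances R_other = 1.66 K/W
Required total resistance R_tot = ΔT/Q_allow = 33/12.7 = 2.598 K/W
R_mineral wool = R_tot − R_other = 0.9386 K/W
L = R·k·A = 0.9386×0.0333×0.651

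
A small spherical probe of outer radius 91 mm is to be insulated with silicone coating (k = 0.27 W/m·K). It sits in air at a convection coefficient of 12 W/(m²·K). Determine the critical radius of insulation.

r_cr ≈ 45 mm

For a sphere r_cr = 2k/h = 2×0.27/12
r_cr = 45 mm; since the bare radius (91 mm) is above r_cr, any added insulation will reduce heat loss.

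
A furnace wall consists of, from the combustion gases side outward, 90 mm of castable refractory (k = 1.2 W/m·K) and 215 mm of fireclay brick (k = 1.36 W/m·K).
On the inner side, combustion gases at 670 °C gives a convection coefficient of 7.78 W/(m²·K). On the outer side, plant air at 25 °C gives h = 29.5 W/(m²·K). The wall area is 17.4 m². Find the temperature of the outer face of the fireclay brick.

T ≈ 80.3 °C

Model the wall as resistances in series:
R_inner film = 1/(h_i·A) = 1/(7.78×17.4) = 0.007387 K/W
R_castable refractory = L/(kA) = 0.09/(1.2×17.4) = 0.00431 K/W
R_fireclay brick = L/(kA) = 0.215/(1.36×17.4) = 0.009086 K/W
R_outer film = 1/(h_o·A) = 1/(29.5×17.4) = 0.001948 K/W
R_total = 0.02273 K/W;  Q = ΔT/R_total = 645/0.02273 = 28380 W
T_interface = T_inner − Q·ΣR(inner→interface) = 670 − 28400×0.02078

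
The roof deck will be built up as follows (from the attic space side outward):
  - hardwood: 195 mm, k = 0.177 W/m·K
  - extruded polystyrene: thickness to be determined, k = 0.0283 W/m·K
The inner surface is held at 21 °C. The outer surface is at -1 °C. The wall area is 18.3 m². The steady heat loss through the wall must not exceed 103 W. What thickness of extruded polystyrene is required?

L ≈ 79.4 mm

Thermal resistances in series:
R_hardwood = L/(kA) = 0.195/(0.177×18.3) = 0.0602 K/W
Sum of the known resistances R_other = 0.0602 K/W
Required total resistance R_tot = ΔT/Q_allow = 22/103 = 0.2136 K/W
R_extruded polystyrene = R_tot − R_other = 0.1534 K/W
L = R·k·A = 0.1534×0.0283×18.3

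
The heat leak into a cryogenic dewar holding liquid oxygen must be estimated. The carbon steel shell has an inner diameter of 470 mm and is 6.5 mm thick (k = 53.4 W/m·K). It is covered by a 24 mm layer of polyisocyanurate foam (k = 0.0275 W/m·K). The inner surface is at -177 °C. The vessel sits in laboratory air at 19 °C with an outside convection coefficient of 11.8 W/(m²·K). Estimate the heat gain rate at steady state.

Each spherical layer contributes R = (1/r_i − 1/r_o)/(4πk):
R_carbon steel shell = (1/0.235 − 1/0.2415)/(4π×53.4) = 1.707×10^-4 K/W
R_polyisocyanurate foam = (1/0.2415 − 1/0.2655)/(4π×0.0275) = 1.083 K/W
R_outer film = 1/(h·4πr_o²) = 1/(11.8×4π×0.2655²) = 0.09567 K/W
R_total = 1.179 K/W
Q = ΔT/R_total = 196/1.179

Q ≈ 166 W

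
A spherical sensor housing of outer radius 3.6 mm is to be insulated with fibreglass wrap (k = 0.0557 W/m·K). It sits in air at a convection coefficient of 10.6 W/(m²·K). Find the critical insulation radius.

r_cr ≈ 10.5 mm

For a sphere r_cr = 2k/h = 2×0.0557/10.6
r_cr = 10.5 mm; since the bare radius (3.6 mm) is below r_cr, adding a thin layer of insulation will *increase* heat loss.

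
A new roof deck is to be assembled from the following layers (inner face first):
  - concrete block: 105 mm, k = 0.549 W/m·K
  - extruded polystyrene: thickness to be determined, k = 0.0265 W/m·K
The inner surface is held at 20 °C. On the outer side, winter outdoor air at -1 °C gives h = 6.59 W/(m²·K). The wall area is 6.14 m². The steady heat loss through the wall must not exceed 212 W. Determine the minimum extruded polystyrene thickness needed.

L ≈ 7.03 mm

Treating each layer as a thermal resistance in series:
R_concrete block = L/(kA) = 0.105/(0.549×6.14) = 0.03115 K/W
R_outer film = 1/(h_o·A) = 1/(6.59×6.14) = 0.02471 K/W
Sum of the known resistances R_other = 0.05586 K/W
Required total resistance R_tot = ΔT/Q_allow = 21/212 = 0.09906 K/W
R_extruded polystyrene = R_tot − R_other = 0.04319 K/W
L = R·k·A = 0.04319×0.0265×6.14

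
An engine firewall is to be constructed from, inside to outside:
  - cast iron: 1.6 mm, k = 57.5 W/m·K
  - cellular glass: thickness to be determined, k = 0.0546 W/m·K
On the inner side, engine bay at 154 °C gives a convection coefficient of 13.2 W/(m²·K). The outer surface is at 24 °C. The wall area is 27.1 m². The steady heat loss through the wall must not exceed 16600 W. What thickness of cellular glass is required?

Thermal resistances in series:
R_inner film = 1/(h_i·A) = 1/(13.2×27.1) = 0.002795 K/W
R_cast iron = L/(kA) = 0.0016/(57.5×27.1) = 1.027×10^-6 K/W
Sum of the known resistances R_other = 0.002797 K/W
Required total resistance R_tot = ΔT/Q_allow = 130/16600 = 0.007831 K/W
R_cellular glass = R_tot − R_other = 0.005035 K/W
L = R·k·A = 0.005035×0.0546×27.1

L ≈ 7.45 mm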